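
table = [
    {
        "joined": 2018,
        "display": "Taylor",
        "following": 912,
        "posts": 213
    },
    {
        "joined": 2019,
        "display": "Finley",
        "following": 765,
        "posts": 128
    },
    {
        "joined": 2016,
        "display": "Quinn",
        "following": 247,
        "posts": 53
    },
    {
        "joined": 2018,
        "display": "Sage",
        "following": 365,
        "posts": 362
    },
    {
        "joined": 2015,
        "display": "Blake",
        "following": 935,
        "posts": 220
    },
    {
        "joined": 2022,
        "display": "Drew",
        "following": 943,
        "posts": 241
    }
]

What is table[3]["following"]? 365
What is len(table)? 6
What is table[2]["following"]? 247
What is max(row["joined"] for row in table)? 2022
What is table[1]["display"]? "Finley"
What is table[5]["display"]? "Drew"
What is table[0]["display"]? "Taylor"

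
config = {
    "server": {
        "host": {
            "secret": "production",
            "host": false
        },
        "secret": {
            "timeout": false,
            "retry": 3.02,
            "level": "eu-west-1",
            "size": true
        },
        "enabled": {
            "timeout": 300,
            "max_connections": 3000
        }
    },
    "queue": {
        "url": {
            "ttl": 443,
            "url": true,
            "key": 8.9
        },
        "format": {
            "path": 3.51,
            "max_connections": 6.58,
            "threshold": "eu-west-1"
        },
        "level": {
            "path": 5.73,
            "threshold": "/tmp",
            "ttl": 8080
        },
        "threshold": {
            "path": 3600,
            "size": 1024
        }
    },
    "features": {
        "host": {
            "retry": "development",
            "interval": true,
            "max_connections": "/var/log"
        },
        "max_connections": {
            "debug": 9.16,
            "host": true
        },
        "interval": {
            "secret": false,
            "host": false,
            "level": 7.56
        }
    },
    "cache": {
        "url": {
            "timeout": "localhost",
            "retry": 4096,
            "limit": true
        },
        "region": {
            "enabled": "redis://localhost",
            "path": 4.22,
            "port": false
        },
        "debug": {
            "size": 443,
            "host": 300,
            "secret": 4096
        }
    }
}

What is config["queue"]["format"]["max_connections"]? 6.58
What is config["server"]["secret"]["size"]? True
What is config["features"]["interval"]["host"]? False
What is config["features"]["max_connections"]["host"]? True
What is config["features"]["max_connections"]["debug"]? 9.16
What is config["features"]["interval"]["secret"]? False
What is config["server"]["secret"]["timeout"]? False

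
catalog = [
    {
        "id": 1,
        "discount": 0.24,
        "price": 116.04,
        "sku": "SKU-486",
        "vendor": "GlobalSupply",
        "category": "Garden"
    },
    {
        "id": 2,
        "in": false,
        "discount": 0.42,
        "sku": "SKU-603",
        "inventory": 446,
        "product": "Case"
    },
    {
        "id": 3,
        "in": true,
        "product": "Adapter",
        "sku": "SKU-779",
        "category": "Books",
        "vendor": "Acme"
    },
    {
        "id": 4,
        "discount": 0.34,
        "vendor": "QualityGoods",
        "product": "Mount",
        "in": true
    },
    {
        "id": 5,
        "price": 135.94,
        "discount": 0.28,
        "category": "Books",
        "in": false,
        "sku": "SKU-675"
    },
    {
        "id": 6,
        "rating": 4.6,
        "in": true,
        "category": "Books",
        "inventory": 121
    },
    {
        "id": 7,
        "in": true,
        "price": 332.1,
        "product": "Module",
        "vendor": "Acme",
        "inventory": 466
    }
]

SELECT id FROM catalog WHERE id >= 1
[1, 2, 3, 4, 5, 6, 7]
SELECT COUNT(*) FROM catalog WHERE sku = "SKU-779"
1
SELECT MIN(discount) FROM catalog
0.24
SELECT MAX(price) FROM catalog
332.1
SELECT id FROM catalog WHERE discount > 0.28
[2, 4]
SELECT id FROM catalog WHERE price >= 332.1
[7]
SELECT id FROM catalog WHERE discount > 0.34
[2]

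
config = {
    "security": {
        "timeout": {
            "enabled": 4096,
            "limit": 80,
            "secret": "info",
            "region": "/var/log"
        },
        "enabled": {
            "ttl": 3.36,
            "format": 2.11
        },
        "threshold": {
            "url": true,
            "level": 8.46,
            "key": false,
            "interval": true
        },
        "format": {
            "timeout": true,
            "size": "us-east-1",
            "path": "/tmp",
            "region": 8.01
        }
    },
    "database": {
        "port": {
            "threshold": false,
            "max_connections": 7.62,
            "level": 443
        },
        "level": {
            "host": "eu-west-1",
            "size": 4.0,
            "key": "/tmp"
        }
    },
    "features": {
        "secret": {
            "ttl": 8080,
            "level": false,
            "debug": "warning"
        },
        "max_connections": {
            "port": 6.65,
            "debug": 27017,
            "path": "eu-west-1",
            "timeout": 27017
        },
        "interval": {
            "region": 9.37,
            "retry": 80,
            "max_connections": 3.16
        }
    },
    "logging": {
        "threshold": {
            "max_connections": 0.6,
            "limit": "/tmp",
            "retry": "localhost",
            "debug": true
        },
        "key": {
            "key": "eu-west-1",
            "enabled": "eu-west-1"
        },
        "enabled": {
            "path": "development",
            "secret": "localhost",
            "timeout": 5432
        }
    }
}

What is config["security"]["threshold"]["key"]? False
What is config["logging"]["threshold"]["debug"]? True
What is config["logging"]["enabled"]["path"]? "development"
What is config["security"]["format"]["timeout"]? True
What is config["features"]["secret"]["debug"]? "warning"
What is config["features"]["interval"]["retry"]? 80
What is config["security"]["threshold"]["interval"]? True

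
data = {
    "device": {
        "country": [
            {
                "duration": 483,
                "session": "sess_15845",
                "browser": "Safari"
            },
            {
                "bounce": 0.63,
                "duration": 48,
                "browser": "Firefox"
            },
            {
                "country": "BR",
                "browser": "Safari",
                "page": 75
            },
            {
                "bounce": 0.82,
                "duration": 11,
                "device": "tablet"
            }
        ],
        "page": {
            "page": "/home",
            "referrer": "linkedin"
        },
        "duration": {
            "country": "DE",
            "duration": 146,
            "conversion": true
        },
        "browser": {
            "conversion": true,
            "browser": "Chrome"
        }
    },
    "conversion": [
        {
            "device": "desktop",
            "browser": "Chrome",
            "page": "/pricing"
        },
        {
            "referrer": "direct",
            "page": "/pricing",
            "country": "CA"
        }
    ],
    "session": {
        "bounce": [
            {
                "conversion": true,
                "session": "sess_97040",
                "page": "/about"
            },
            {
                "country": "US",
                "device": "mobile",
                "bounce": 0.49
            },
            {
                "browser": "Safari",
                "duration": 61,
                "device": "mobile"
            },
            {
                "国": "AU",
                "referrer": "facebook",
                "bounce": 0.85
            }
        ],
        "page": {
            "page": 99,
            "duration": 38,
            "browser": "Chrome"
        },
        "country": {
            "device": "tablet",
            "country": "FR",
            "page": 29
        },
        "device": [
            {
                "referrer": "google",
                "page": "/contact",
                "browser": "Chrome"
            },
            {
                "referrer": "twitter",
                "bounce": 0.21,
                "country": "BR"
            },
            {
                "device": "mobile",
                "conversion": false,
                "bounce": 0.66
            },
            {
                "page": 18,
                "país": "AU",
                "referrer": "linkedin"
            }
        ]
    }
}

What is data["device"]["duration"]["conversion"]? True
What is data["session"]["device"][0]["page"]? "/contact"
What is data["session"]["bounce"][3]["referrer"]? "facebook"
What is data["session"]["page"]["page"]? 99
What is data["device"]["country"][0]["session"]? "sess_15845"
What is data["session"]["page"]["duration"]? 38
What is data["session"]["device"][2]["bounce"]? 0.66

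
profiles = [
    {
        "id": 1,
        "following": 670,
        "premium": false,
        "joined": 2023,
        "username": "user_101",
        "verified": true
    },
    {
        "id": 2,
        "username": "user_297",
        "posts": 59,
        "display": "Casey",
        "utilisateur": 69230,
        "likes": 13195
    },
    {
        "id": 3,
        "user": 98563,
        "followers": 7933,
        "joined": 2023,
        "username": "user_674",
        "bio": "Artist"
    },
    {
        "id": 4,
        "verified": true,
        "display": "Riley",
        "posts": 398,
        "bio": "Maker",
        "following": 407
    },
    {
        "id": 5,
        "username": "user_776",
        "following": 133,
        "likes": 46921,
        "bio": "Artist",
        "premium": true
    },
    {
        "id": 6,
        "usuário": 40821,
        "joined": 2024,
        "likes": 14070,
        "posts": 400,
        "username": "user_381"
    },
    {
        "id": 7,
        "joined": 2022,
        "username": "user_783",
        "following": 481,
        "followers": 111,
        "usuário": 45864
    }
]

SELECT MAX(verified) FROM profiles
True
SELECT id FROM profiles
[1, 2, 3, 4, 5, 6, 7]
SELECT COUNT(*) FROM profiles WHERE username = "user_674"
1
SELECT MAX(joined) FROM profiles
2024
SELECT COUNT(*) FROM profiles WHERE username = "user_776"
1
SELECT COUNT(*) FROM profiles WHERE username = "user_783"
1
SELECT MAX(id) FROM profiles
7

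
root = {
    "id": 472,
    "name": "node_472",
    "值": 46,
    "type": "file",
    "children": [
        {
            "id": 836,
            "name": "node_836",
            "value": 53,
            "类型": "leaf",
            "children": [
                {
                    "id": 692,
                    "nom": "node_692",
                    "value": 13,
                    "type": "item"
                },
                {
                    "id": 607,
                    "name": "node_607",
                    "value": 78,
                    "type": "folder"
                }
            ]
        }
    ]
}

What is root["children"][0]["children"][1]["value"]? 78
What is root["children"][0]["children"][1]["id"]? 607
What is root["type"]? "file"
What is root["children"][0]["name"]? "node_836"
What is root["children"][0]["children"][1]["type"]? "folder"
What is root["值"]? 46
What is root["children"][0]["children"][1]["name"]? "node_607"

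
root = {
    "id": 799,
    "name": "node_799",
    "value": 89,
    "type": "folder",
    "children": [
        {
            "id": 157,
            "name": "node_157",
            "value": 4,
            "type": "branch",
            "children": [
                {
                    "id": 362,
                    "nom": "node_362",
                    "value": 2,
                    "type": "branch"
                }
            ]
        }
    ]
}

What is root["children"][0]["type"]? "branch"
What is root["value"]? 89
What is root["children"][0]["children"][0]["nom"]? "node_362"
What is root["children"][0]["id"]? 157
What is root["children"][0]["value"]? 4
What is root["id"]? 799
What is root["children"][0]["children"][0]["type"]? "branch"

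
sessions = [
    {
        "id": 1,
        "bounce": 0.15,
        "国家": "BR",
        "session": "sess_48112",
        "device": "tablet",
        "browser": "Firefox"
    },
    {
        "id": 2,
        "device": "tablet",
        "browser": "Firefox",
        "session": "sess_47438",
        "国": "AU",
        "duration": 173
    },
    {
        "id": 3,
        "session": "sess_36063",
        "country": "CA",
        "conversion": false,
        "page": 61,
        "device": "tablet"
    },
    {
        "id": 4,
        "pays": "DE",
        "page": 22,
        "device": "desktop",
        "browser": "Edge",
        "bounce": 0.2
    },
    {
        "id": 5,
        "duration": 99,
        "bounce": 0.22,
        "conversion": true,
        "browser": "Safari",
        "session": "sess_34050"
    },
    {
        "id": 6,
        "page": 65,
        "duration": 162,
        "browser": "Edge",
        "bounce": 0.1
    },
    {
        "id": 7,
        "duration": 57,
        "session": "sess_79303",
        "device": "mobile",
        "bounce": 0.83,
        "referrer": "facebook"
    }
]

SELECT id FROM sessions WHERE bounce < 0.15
[6]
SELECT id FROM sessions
[1, 2, 3, 4, 5, 6, 7]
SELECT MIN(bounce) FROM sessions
0.1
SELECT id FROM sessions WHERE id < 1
[]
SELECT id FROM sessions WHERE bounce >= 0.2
[4, 5, 7]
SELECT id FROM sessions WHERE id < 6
[1, 2, 3, 4, 5]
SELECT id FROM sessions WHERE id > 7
[]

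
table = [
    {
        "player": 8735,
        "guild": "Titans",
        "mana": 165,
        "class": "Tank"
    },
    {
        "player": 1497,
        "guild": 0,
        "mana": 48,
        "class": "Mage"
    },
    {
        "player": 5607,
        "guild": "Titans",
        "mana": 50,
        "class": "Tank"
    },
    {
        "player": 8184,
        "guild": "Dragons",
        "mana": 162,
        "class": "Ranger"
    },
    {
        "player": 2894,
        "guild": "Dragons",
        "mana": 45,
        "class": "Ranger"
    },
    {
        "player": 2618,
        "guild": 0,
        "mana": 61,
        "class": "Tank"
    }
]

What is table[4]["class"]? "Ranger"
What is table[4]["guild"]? "Dragons"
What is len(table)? 6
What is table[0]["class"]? "Tank"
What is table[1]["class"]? "Mage"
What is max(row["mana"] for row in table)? 165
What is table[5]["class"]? "Tank"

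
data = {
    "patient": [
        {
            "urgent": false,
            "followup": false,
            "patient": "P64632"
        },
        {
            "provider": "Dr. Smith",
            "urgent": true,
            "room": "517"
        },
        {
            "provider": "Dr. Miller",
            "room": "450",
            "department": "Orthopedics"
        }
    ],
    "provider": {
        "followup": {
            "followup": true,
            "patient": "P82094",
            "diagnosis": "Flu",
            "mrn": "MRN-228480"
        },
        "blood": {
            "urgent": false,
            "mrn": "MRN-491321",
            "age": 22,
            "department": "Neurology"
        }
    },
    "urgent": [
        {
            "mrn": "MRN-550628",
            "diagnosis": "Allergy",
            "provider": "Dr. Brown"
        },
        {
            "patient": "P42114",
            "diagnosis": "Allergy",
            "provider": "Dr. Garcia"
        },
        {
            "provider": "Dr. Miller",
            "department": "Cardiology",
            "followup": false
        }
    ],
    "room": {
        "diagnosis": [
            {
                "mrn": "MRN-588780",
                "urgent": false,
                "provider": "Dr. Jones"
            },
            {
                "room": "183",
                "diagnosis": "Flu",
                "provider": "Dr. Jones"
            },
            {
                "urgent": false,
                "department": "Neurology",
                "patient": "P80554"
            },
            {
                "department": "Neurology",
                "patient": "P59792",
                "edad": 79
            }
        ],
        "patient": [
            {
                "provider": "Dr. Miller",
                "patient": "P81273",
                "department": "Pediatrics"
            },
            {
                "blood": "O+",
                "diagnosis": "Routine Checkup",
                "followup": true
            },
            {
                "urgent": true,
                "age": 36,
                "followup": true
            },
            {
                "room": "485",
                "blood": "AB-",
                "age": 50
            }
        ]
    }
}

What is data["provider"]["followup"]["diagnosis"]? "Flu"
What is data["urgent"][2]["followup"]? False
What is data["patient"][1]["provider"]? "Dr. Smith"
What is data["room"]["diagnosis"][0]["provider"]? "Dr. Jones"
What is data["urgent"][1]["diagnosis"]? "Allergy"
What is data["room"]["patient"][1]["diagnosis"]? "Routine Checkup"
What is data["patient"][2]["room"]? "450"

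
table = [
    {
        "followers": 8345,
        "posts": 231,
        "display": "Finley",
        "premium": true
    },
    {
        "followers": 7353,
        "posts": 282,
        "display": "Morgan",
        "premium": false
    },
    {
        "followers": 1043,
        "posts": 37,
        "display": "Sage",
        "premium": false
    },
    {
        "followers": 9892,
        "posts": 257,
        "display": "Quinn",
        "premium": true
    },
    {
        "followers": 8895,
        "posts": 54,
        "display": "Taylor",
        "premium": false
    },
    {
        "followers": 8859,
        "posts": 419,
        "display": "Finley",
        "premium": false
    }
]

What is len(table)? 6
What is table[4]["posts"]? 54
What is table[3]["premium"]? True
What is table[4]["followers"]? 8895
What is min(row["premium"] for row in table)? False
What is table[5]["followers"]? 8859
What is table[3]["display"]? "Quinn"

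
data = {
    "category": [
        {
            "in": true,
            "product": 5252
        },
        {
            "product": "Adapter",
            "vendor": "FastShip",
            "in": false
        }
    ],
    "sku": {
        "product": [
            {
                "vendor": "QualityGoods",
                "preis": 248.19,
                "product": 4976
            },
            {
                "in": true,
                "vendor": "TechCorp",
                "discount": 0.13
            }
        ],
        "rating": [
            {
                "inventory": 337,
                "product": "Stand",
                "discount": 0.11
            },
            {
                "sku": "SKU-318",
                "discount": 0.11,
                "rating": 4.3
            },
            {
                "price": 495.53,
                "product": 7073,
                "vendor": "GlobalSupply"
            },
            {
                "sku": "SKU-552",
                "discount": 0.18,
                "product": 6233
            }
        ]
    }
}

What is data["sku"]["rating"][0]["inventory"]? 337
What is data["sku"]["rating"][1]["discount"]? 0.11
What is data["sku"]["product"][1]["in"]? True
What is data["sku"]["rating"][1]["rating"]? 4.3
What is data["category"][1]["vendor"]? "FastShip"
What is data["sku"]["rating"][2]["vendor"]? "GlobalSupply"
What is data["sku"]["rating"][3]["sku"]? "SKU-552"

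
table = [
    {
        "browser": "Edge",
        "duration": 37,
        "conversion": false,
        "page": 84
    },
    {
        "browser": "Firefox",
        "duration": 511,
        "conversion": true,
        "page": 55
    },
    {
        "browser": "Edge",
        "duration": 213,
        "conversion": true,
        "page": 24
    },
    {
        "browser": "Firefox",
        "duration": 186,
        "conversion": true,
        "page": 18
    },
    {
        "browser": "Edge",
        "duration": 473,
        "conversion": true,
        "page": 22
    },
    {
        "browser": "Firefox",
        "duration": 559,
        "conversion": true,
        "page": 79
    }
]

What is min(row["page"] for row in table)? 18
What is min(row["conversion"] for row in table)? False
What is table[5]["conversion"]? True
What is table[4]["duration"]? 473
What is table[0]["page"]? 84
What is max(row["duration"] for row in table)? 559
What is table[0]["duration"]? 37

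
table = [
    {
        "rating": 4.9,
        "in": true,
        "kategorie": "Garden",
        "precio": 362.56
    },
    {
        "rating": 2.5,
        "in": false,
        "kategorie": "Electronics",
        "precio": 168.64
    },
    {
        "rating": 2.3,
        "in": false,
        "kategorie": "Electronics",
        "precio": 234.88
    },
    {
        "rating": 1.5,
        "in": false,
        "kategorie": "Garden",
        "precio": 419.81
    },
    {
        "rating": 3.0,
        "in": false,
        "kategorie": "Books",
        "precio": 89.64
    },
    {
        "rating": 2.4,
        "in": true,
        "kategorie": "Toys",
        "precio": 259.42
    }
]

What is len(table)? 6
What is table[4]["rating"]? 3.0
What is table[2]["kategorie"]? "Electronics"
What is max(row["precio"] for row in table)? 419.81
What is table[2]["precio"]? 234.88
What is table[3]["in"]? False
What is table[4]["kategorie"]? "Books"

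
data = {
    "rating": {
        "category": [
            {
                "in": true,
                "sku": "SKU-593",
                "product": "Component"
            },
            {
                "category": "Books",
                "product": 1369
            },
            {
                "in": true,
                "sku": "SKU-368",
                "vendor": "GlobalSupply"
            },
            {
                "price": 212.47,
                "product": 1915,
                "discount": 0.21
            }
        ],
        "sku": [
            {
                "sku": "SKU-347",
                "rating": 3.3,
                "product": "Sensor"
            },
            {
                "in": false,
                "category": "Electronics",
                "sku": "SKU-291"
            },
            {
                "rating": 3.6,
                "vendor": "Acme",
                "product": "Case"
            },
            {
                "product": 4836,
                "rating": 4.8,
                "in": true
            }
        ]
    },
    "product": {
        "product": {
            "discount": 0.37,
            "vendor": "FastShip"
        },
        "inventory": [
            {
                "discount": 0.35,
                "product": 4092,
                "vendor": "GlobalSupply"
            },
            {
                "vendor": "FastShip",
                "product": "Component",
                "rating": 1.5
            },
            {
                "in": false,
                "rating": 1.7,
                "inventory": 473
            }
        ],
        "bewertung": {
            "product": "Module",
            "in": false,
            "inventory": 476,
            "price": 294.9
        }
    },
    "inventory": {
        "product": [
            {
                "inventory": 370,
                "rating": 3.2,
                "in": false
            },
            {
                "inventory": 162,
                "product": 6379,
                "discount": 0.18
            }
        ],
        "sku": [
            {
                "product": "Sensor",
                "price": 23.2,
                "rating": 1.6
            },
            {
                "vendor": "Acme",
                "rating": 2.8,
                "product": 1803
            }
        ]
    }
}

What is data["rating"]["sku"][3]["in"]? True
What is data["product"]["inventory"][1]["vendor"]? "FastShip"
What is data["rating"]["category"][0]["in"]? True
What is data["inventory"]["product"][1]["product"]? 6379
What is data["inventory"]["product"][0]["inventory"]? 370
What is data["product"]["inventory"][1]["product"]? "Component"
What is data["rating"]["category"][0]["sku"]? "SKU-593"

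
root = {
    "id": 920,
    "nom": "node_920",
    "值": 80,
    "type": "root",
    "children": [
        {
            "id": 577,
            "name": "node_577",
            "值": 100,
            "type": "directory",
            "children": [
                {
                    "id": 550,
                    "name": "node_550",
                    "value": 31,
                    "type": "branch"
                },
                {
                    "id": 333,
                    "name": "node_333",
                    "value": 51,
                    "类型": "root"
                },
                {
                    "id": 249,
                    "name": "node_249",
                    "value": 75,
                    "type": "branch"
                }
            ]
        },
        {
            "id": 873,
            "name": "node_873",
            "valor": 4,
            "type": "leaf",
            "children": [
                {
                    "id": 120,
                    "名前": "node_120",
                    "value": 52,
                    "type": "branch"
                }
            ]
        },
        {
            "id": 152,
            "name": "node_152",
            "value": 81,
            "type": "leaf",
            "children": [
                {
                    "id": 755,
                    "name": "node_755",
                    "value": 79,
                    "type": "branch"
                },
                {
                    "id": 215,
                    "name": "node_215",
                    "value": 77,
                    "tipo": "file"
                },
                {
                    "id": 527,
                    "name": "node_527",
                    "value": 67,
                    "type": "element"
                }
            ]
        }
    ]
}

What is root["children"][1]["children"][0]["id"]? 120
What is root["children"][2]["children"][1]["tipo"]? "file"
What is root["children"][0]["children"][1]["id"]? 333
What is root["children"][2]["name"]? "node_152"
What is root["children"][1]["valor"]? 4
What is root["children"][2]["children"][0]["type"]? "branch"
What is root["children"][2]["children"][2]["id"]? 527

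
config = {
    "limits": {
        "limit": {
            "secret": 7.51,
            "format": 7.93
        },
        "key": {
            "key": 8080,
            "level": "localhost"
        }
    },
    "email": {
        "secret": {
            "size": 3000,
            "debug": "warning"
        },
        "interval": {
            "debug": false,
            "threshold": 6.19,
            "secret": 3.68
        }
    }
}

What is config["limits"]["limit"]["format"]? 7.93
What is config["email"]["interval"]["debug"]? False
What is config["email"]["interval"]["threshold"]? 6.19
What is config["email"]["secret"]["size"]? 3000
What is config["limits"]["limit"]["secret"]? 7.51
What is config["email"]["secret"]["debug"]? "warning"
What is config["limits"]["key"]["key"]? 8080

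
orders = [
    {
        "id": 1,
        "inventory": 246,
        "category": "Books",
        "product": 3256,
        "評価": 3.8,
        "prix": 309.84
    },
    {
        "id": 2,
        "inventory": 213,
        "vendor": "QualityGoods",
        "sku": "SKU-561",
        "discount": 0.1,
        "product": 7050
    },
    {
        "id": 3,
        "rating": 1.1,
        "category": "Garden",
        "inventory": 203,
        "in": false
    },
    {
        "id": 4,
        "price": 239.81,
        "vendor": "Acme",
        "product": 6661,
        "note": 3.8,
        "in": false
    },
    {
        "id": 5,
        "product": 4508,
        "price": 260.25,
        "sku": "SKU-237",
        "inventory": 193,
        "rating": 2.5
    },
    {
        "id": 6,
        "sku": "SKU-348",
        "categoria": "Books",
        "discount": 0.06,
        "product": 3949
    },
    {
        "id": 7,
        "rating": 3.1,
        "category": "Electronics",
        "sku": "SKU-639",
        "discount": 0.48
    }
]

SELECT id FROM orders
[1, 2, 3, 4, 5, 6, 7]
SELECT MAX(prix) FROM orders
309.84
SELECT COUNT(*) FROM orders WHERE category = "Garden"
1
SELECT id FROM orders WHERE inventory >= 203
[1, 2, 3]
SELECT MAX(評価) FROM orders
3.8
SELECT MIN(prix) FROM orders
309.84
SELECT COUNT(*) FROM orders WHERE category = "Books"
1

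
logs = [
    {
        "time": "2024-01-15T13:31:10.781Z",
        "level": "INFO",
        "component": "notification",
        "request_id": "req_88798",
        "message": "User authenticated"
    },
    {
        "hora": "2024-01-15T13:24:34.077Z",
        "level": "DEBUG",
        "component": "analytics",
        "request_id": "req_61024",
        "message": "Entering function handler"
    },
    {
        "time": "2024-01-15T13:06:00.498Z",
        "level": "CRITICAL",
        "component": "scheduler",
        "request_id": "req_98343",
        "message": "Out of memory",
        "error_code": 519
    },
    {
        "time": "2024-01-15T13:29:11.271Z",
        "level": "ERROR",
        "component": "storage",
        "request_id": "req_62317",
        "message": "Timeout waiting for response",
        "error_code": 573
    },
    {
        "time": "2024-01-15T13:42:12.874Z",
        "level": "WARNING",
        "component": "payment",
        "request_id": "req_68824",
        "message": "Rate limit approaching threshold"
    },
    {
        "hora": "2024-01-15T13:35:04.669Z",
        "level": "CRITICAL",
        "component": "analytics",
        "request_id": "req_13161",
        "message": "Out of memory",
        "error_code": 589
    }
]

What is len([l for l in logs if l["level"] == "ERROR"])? 1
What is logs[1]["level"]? "DEBUG"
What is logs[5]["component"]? "analytics"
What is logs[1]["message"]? "Entering function handler"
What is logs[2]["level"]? "CRITICAL"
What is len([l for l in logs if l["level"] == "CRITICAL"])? 2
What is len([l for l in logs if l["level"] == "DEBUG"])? 1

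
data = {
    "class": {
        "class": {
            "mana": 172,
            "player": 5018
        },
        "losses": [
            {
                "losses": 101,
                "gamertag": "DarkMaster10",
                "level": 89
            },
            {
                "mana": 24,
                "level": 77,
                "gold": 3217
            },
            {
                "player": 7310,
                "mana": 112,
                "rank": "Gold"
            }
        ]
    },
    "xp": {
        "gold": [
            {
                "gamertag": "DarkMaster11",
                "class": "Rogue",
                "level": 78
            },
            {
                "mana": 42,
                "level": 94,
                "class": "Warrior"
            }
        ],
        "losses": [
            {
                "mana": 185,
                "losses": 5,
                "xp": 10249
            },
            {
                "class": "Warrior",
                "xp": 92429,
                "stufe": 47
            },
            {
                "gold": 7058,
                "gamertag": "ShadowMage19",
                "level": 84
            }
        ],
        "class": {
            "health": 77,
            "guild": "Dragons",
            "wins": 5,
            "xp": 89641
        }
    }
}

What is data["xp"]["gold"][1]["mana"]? 42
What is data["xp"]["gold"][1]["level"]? 94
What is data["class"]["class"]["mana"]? 172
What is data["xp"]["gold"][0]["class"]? "Rogue"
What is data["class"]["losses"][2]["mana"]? 112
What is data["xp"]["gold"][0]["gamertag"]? "DarkMaster11"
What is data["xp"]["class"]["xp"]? 89641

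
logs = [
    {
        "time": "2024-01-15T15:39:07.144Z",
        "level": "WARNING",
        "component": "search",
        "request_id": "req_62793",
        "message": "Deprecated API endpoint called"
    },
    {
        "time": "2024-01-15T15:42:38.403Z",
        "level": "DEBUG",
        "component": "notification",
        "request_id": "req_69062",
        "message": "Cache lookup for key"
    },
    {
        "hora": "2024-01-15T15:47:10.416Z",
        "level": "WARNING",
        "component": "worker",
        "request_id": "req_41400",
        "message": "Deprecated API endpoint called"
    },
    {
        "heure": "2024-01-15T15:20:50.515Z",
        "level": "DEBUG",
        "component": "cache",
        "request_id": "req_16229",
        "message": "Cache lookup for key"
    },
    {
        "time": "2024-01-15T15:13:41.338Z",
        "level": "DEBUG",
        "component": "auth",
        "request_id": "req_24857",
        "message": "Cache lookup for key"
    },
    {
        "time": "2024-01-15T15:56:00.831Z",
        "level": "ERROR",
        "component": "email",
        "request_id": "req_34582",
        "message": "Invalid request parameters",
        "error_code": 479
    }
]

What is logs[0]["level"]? "WARNING"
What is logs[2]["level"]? "WARNING"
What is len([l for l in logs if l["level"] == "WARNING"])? 2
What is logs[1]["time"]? "2024-01-15T15:42:38.403Z"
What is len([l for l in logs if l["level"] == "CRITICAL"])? 0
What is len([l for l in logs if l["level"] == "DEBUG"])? 3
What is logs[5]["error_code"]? 479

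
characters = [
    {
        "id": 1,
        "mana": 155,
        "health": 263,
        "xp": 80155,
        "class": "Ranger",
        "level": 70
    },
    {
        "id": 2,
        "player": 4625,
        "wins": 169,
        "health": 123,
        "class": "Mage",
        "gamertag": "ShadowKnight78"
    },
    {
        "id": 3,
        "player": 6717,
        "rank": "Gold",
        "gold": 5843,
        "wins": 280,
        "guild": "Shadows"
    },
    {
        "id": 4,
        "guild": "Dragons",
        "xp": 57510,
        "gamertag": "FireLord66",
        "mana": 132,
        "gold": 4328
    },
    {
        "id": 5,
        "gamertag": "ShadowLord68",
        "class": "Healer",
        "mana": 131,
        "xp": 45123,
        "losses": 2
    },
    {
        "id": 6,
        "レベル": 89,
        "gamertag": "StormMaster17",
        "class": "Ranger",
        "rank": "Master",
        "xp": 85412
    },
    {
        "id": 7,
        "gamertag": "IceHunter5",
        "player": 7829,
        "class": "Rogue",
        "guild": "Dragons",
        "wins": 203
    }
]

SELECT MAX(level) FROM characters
70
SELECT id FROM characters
[1, 2, 3, 4, 5, 6, 7]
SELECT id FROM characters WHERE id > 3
[4, 5, 6, 7]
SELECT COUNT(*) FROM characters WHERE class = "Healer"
1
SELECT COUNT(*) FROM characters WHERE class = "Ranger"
2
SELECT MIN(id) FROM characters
1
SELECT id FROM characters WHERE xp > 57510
[1, 6]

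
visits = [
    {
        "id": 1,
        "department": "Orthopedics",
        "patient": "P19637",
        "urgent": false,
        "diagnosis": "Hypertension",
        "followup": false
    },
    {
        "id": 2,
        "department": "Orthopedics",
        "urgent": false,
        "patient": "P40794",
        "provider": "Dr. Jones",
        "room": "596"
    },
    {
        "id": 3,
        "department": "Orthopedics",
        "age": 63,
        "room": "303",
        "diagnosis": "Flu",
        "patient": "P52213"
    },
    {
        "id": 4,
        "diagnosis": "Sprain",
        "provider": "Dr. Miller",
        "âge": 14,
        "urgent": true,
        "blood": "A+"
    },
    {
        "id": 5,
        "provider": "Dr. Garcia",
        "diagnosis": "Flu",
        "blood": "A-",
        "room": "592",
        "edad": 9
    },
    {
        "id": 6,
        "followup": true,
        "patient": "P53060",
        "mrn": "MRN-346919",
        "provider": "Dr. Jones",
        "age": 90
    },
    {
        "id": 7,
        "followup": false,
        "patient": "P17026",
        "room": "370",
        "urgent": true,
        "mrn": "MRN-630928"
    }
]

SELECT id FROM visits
[1, 2, 3, 4, 5, 6, 7]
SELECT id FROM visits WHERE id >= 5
[5, 6, 7]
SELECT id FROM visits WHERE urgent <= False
[1, 2]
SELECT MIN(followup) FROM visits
False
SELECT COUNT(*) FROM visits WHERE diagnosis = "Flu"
2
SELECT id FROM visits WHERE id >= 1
[1, 2, 3, 4, 5, 6, 7]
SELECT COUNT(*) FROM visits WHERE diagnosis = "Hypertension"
1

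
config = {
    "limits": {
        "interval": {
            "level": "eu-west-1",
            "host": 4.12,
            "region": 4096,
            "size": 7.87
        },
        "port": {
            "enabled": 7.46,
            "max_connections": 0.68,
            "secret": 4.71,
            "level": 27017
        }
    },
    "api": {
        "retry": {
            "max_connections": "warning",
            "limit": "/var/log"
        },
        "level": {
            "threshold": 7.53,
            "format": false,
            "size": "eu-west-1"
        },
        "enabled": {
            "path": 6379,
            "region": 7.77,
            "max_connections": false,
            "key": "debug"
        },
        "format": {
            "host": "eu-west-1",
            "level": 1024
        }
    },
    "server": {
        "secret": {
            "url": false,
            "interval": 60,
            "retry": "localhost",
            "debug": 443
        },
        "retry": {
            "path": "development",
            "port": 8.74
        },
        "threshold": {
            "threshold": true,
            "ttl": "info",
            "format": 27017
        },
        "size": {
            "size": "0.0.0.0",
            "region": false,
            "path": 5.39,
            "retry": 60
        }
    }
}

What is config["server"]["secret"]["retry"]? "localhost"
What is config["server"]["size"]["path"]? 5.39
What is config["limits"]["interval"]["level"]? "eu-west-1"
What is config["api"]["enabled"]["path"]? 6379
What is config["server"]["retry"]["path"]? "development"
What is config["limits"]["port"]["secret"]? 4.71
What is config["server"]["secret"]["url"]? False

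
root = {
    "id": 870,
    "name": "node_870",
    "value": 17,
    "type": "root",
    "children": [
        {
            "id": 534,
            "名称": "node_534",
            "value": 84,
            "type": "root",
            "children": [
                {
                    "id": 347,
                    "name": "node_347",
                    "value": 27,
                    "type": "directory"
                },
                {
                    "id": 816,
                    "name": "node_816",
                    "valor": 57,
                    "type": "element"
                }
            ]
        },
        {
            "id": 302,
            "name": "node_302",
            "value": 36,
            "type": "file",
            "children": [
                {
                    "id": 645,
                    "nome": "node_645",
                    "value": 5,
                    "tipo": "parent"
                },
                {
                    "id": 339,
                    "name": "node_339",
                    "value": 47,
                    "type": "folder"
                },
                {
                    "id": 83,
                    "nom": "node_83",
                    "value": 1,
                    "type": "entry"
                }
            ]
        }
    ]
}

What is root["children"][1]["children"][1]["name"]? "node_339"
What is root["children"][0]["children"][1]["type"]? "element"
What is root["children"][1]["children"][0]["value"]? 5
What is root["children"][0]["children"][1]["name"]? "node_816"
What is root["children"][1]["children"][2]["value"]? 1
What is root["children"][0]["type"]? "root"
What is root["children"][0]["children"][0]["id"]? 347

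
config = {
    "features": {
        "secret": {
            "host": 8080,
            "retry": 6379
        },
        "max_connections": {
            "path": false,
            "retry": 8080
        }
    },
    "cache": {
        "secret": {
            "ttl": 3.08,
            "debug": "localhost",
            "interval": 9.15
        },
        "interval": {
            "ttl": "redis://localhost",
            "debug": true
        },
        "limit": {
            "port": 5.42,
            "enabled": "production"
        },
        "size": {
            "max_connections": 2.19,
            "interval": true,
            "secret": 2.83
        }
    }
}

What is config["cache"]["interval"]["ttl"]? "redis://localhost"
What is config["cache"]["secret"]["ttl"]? 3.08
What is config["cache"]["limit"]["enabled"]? "production"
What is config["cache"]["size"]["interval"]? True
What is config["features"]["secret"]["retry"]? 6379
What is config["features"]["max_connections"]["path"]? False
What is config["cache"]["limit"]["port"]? 5.42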